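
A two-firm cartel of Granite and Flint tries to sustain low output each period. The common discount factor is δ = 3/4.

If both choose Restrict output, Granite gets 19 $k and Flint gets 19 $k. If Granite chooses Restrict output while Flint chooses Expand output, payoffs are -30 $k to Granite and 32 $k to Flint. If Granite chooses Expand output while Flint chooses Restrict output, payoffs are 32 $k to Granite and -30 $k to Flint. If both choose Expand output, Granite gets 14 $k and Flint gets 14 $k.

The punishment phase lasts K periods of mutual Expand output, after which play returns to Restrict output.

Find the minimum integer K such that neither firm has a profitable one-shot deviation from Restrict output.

No profitable deviation requires (19−14)(δ+…+δ^K) ≥ 32−19, i.e. δ+…+δ^K ≥ 13/5 ≈ 2.6000.
With δ = 3/4, the partial sums are K=1: 0.7500, K=2: 1.3125, …, K=6: 2.4661, K=7: 2.5995, K=8: 2.6997.
K = 8 is the first length at which the sum reaches 2.6000.

8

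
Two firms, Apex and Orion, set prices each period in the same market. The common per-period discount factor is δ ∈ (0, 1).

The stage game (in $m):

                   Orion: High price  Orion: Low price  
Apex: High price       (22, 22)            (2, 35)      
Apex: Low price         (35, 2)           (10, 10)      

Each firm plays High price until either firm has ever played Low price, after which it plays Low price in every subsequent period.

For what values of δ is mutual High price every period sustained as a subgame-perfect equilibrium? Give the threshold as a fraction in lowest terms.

Cooperation forever yields 22 each period: 22/(1−δ).
Deviating yields 35 once, then 10 forever: 35 + 10δ/(1−δ).
No profitable deviation requires 22/(1−δ) ≥ 35 + 10δ/(1−δ).
Multiplying by (1−δ): 22 ≥ 35(1−δ) + 10δ = 35 − 25δ.
So 25δ ≥ 13, i.e. δ ≥ 13/25.

13/25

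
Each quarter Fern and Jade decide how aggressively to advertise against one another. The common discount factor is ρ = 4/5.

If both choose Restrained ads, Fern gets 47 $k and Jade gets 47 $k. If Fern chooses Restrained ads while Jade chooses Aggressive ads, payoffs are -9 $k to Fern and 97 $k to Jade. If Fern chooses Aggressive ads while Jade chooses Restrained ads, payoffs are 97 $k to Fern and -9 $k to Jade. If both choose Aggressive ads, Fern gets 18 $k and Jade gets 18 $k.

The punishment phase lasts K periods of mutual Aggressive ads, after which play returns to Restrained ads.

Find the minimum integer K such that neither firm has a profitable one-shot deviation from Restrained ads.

No profitable deviation requires (47−18)(ρ+…+ρ^K) ≥ 97−47, i.e. ρ+…+ρ^K ≥ 50/29 ≈ 1.7241.
With ρ = 4/5, the partial sums are K=1: 0.8000, K=2: 1.4400, K=3: 1.9520.
K = 3 is the first length at which the sum reaches 1.7241.

3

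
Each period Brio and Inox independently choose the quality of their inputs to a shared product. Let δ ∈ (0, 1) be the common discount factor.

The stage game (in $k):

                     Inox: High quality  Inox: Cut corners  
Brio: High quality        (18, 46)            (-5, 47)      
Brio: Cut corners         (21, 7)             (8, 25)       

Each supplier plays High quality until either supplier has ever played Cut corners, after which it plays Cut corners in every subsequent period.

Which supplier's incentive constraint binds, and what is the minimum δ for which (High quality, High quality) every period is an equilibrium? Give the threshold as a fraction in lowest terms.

Brio's threshold: (21−18)/(21−8) = 3/13.
Inox's threshold: (47−46)/(47−25) = 1/22.
3/13 > 1/22, so Brio binds and δ* = 3/13.

Brio; δ ≥ 3/13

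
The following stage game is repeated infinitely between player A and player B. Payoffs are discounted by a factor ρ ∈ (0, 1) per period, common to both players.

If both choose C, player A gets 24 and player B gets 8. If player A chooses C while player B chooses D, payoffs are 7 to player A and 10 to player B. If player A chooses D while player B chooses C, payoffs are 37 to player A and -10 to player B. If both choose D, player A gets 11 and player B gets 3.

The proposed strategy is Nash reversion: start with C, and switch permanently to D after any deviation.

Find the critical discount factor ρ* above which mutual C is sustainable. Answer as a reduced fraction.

player A's threshold: (37−24)/(37−11) = 1/2.
player B's threshold: (10−8)/(10−3) = 2/7.
1/2 > 2/7, so player A binds and ρ* = 1/2.

1/2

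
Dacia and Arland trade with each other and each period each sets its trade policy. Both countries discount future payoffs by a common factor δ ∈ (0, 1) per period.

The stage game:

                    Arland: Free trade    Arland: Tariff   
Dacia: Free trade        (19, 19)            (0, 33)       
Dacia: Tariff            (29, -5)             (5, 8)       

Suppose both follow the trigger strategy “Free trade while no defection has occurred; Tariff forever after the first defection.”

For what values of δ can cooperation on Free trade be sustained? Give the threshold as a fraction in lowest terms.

For Dacia: deviation gain 29−19 = 10, per-period punishment loss 19−5 = 14. IC gives δ ≥ 10/24 = 5/12.
For Arland: gain 14, loss 11 per period, so δ ≥ 14/25.
The tighter constraint is Arland's, so cooperation needs δ ≥ 14/25.

14/25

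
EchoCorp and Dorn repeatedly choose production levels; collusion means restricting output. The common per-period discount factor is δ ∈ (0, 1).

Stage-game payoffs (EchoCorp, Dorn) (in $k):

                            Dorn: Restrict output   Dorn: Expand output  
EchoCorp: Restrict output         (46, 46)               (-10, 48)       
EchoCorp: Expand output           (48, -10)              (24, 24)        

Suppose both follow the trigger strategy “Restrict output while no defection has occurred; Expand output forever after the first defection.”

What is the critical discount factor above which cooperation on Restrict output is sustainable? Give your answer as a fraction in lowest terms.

1/12

Under grim trigger the critical discount factor is (T−C)/(T−P) with T = 48, C = 46, P = 24.
δ* = (48−46)/(48−24) = 2/24 = 1/12.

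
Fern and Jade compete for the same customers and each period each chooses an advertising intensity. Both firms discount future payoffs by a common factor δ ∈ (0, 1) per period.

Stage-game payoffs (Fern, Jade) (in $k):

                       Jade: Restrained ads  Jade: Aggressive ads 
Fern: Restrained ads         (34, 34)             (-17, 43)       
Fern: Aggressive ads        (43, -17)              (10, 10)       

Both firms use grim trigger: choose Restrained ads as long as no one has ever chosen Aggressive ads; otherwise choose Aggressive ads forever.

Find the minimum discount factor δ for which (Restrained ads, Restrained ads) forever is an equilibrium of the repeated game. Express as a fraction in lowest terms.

Under grim trigger the critical discount factor is (T−C)/(T−P) with T = 43, C = 34, P = 10.
δ* = (43−34)/(43−10) = 9/33 = 3/11.

3/11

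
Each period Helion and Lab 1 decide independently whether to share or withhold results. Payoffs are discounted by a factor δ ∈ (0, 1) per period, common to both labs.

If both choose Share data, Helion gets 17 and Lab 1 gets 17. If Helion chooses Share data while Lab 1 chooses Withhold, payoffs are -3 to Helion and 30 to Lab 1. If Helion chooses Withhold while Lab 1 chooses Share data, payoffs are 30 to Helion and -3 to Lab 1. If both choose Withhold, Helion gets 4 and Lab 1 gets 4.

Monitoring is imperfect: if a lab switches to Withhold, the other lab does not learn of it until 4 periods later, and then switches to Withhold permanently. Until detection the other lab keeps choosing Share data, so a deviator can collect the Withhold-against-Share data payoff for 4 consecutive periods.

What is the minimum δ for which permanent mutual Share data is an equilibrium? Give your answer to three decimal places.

A deviator earns 30 for 4 periods, then 4 forever; cooperating earns 17 forever. Multiplying the IC by (1−δ):
17 ≥ 30(1−δ^4) + 4δ^4, so 26·δ^4 ≥ 13 and δ^4 ≥ 1/2.
δ ≥ (1/2)^(1/4) ≈ 0.841.

0.841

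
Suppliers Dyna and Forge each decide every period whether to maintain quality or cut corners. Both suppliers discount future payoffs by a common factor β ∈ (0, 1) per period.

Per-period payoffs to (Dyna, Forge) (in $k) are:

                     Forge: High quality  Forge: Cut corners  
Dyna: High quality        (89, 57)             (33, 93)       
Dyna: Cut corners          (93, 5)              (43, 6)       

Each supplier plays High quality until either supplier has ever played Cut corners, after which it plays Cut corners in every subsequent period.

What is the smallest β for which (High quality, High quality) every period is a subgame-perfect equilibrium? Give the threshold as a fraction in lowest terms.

12/29

For Dyna: deviation gain 93−89 = 4, per-period punishment loss 89−43 = 46. IC gives β ≥ 4/50 = 2/25.
For Forge: gain 36, loss 51 per period, so β ≥ 36/87 = 12/29.
The tighter constraint is Forge's, so cooperation needs β ≥ 12/29.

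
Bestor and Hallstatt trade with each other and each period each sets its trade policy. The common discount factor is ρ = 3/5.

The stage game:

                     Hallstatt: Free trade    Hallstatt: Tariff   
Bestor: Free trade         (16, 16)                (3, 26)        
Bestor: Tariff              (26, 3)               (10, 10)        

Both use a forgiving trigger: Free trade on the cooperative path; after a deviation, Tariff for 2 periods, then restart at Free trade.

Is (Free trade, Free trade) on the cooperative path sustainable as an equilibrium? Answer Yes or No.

No

A one-shot deviation gives 26 now, then 10 for 2 periods, then back to 16.
Gain from deviating: (26−16) today; loss: (16−10) in each of the next 2 periods.
No-deviation condition: (16−10)(ρ+…+ρ^2) ≥ 26−16, i.e. ρ+…+ρ^2 ≥ 5/3.
At ρ = 3/5: ρ+…+ρ^2 = 0.9600 < 1.6667.
So cooperation is not sustainable.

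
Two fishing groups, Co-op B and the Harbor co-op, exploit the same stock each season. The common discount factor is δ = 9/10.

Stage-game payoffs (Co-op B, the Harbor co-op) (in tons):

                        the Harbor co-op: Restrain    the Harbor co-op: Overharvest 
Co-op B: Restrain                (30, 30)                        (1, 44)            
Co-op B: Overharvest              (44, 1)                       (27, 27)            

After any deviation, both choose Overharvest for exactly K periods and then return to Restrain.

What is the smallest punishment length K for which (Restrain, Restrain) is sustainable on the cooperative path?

7

No profitable deviation requires (30−27)(δ+…+δ^K) ≥ 44−30, i.e. δ+…+δ^K ≥ 14/3 ≈ 4.6667.
With δ = 9/10, the partial sums are K=1: 0.9000, K=2: 1.7100, …, K=5: 3.6856, K=6: 4.2170, K=7: 4.6953.
K = 7 is the first length at which the sum reaches 4.6667.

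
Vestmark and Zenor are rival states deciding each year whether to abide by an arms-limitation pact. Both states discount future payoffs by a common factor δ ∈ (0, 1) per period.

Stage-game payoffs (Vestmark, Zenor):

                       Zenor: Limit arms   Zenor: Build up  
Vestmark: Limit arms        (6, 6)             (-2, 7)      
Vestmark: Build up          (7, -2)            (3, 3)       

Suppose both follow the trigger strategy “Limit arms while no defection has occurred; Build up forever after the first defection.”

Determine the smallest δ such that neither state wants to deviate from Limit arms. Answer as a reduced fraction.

One-period gain from deviating is 7 − 6 = 1. The loss is 6 − 3 = 3 in every subsequent period, with present value 3·δ/(1−δ).
Deviation is unprofitable when 3·δ/(1−δ) ≥ 1, i.e. δ/(1−δ) ≥ 1/3.
Equivalently δ ≥ 1/(1+3) = 1/4.

1/4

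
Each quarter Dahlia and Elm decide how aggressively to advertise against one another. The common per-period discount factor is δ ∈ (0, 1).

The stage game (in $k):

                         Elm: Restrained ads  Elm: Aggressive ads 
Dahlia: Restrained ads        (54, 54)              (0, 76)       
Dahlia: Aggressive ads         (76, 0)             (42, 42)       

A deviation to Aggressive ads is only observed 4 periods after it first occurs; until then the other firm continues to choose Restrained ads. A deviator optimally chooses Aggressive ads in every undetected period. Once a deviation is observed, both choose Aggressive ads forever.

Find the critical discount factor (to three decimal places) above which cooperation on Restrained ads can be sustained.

The best deviation is to choose Aggressive ads for all 4 undetected periods, earning 76 each, then 42 forever once detected.
Deviation value: 76(1−δ^4)/(1−δ) + 42δ^4/(1−δ); cooperation value: 54/(1−δ).
IC: 54 ≥ 76(1−δ^4) + 42δ^4 = 76 − 34δ^4.
So δ^4 ≥ 22/34 = 11/17, giving δ ≥ (11/17)^(1/4) ≈ 0.897.

0.897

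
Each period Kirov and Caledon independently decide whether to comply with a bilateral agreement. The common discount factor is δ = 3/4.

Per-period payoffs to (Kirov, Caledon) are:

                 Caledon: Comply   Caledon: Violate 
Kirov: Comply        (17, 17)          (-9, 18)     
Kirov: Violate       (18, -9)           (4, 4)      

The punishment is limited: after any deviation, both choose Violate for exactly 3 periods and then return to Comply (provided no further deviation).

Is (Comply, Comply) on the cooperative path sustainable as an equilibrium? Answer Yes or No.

Yes

IC: δ+…+δ^3 ≥ (18−17)/(17−4) = 1/13.
At δ = 3/4: partial sum = 1.7344 ≥ 0.0769. Cooperation sustainable.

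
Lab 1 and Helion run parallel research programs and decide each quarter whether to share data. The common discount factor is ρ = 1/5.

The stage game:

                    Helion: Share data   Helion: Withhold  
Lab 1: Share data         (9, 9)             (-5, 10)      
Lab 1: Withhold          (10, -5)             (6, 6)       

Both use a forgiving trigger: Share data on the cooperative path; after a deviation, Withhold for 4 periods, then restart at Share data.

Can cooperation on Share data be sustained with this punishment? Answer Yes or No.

Comparing payoff streams over the 5 periods until play realigns: cooperate → 9(1+ρ+…+ρ^4); deviate → 10 + 6(ρ+…+ρ^4).
Cooperation is sustained iff (9−6)(ρ+…+ρ^4) ≥ 10−9.
ρ+…+ρ^4 = 1/5·(1−(1/5)^4)/(1−1/5) = 0.2496, and (10−9)/(9−6) = 0.3333.
0.2496 < 0.3333, so cooperation is not sustainable.

No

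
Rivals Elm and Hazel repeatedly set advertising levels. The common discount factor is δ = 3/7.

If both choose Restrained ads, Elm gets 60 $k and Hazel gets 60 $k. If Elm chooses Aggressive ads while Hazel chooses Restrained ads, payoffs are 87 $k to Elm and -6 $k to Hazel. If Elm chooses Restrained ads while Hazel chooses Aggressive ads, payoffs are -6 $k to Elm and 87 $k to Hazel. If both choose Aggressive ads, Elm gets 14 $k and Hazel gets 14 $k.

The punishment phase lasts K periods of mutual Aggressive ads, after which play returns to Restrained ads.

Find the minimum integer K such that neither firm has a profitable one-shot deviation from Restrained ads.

Need Σ_{k=1}^{K} δ^k ≥ (87−60)/(60−14) = 0.5870 at δ = 3/7.
At K = 1 the sum is 0.4286 < 0.5870; at K = 2 it is 0.6122 ≥ 0.5870.
So the minimum punishment length is K = 2.

2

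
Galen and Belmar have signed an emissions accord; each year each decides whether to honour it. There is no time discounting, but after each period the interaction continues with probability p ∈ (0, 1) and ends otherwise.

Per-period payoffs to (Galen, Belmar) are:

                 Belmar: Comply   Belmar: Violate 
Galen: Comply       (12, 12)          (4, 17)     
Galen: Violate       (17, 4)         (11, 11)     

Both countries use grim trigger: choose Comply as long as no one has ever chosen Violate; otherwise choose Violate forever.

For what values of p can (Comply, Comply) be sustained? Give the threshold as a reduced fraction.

5/6

Expected cooperation value is 12 + p·12 + p²·12 + … = 12/(1−p); deviation gives 17 + p·11/(1−p).
12 ≥ 17(1−p) + 11p ⇒ 6p ≥ 5 ⇒ p ≥ 5/6.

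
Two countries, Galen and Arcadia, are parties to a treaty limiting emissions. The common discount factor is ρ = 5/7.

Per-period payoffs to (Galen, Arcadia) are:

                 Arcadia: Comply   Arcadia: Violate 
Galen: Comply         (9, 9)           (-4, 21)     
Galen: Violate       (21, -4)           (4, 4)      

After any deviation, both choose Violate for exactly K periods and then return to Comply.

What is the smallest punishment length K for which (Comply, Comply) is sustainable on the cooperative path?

IC: ρ(1−ρ^K)/(1−ρ) ≥ (21−9)/(9−4) = 12/5.
With ρ = 5/7: need 1 − ρ^K ≥ 12/5·(1−5/7)/(5/7), i.e. ρ^K ≤ 0.0400.
Since (5/7)^9 = 0.0484 and (5/7)^10 = 0.0346, the smallest such K is 10.

10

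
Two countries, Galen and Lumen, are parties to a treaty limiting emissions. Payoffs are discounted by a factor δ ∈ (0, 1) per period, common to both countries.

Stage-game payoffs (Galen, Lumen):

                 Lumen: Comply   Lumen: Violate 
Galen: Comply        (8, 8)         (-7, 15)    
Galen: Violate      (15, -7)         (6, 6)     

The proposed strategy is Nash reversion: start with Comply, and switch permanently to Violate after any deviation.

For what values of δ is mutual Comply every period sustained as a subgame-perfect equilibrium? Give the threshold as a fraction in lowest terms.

Under grim trigger the critical discount factor is (T−C)/(T−P) with T = 15, C = 8, P = 6.
δ* = (15−8)/(15−6) = 7/9.

7/9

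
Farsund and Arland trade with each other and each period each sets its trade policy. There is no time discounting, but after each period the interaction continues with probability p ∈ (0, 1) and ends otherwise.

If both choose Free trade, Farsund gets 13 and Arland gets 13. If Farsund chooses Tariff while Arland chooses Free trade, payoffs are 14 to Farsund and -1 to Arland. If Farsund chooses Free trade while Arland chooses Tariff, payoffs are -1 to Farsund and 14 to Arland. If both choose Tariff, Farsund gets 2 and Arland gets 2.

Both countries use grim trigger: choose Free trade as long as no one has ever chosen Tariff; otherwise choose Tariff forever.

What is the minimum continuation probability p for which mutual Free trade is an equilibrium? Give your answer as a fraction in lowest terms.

Expected cooperation value is 13 + p·13 + p²·13 + … = 13/(1−p); deviation gives 14 + p·2/(1−p).
13 ≥ 14(1−p) + 2p ⇒ 12p ≥ 1 ⇒ p ≥ 1/12.

1/12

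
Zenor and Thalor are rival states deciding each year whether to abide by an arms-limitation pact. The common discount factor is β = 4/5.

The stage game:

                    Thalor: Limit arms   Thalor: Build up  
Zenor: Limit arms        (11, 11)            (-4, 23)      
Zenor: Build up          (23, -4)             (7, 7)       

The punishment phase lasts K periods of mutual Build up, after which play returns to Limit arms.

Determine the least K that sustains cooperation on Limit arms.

IC: β(1−β^K)/(1−β) ≥ (23−11)/(11−7) = 3.
With β = 4/5: need 1 − β^K ≥ 3·(1−4/5)/(4/5), i.e. β^K ≤ 0.2500.
Since (4/5)^6 = 0.2621 and (4/5)^7 = 0.2097, the smallest such K is 7.

7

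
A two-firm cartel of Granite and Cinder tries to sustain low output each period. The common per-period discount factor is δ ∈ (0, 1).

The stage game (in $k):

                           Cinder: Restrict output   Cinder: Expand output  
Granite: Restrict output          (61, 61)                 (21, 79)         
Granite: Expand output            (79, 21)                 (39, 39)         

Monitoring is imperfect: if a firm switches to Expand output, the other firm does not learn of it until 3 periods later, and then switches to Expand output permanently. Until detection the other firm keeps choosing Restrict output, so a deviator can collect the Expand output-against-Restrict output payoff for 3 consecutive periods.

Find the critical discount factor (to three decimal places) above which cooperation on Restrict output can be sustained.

0.766

Deviating for the 3 undetected periods gains 79−61 = 18 per period over cooperation, then loses 61−39 = 22 per period forever once punishment starts.
Gain: 18(1 + δ + … + δ^2); loss: 22·δ^3/(1−δ).
No profitable deviation ⇔ 18(1−δ^3) ≤ 22·δ^3, i.e. δ^3 ≥ 18/(18+22) = 9/20.
Hence δ ≥ (9/20)^(1/3) ≈ 0.766.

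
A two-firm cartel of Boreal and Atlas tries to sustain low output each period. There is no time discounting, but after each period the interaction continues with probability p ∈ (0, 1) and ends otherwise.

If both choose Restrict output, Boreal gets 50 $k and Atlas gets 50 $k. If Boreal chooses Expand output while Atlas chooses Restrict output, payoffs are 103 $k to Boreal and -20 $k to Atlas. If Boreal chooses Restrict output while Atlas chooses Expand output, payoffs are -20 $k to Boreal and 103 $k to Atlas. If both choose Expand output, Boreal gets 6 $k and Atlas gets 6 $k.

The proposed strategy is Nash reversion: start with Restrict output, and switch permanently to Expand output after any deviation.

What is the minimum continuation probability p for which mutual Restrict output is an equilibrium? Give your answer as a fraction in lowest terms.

53/97

With no time discounting, the continuation probability p plays the role of the discount factor.
Grim-trigger IC: 50/(1−p) ≥ 103 + 6p/(1−p) ⇒ p ≥ (103−50)/(103−6) = 53/97.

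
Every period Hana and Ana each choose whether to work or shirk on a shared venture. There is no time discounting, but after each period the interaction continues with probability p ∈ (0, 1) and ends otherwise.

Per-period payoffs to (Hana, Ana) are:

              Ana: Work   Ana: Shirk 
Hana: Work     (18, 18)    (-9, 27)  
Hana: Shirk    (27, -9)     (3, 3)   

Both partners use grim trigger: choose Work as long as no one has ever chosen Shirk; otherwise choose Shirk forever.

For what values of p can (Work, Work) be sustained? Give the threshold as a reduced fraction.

3/8

Expected cooperation value is 18 + p·18 + p²·18 + … = 18/(1−p); deviation gives 27 + p·3/(1−p).
18 ≥ 27(1−p) + 3p ⇒ 24p ≥ 9 ⇒ p ≥ 9/24 = 3/8.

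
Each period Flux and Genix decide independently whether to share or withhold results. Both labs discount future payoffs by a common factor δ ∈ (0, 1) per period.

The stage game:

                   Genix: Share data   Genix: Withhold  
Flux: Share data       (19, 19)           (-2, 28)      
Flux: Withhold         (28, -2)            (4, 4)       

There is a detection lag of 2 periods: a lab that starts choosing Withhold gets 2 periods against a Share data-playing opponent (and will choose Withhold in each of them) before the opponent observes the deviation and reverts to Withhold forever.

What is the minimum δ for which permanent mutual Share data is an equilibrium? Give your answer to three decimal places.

0.612

The best deviation is to choose Withhold for all 2 undetected periods, earning 28 each, then 4 forever once detected.
Deviation value: 28(1−δ^2)/(1−δ) + 4δ^2/(1−δ); cooperation value: 19/(1−δ).
IC: 19 ≥ 28(1−δ^2) + 4δ^2 = 28 − 24δ^2.
So δ^2 ≥ 9/24 = 3/8, giving δ ≥ (3/8)^(1/2) ≈ 0.612.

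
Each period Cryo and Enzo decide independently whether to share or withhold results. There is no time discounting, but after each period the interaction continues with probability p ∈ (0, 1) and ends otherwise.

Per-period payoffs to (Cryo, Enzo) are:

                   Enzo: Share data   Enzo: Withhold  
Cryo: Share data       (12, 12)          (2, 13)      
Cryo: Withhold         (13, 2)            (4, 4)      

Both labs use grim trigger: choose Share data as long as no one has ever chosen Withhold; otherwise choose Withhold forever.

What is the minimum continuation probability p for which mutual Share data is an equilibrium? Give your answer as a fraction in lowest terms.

1/9

Expected cooperation value is 12 + p·12 + p²·12 + … = 12/(1−p); deviation gives 13 + p·4/(1−p).
12 ≥ 13(1−p) + 4p ⇒ 9p ≥ 1 ⇒ p ≥ 1/9.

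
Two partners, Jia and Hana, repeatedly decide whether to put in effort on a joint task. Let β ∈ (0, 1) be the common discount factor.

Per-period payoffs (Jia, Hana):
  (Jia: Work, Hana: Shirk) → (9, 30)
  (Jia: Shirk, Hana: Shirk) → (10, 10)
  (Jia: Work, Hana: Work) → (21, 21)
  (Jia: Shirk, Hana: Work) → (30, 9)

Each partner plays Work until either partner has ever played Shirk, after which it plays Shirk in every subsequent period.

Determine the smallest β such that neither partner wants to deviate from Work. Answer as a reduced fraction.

Under grim trigger the critical discount factor is (T−C)/(T−P) with T = 30, C = 21, P = 10.
β* = (30−21)/(30−10) = 9/20.

9/20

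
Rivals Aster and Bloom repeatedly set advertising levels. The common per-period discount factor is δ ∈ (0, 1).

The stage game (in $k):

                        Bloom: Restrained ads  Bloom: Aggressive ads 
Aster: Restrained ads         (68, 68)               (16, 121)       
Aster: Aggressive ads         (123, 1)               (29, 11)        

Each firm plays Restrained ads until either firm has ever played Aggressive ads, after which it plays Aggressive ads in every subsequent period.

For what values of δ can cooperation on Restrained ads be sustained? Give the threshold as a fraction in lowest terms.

For Aster: deviation gain 123−68 = 55, per-period punishment loss 68−29 = 39. IC gives δ ≥ 55/94.
For Bloom: gain 53, loss 57 per period, so δ ≥ 53/110.
The tighter constraint is Aster's, so cooperation needs δ ≥ 55/94.

55/94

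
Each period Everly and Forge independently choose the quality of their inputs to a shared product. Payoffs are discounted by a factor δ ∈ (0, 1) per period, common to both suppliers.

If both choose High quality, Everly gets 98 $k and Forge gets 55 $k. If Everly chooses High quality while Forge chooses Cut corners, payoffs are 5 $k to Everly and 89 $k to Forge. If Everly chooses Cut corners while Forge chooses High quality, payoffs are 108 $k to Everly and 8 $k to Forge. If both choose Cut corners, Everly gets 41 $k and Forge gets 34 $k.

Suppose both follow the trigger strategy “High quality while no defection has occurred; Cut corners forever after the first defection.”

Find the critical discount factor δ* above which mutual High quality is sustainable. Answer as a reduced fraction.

For Everly: deviation gain 108−98 = 10, per-period punishment loss 98−41 = 57. IC gives δ ≥ 10/67.
For Forge: gain 34, loss 21 per period, so δ ≥ 34/55.
The tighter constraint is Forge's, so cooperation needs δ ≥ 34/55.

34/55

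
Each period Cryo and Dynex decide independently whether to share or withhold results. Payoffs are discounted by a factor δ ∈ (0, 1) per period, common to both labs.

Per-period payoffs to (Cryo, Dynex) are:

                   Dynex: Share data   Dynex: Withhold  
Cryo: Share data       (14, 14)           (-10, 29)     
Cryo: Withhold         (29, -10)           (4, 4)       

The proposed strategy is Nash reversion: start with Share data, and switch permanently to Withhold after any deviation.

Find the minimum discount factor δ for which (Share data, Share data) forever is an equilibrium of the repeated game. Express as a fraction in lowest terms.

3/5

One-period gain from deviating is 29 − 14 = 15. The loss is 14 − 4 = 10 in every subsequent period, with present value 10·δ/(1−δ).
Deviation is unprofitable when 10·δ/(1−δ) ≥ 15, i.e. δ/(1−δ) ≥ 3/2.
Equivalently δ ≥ 15/(15+10) = 3/5.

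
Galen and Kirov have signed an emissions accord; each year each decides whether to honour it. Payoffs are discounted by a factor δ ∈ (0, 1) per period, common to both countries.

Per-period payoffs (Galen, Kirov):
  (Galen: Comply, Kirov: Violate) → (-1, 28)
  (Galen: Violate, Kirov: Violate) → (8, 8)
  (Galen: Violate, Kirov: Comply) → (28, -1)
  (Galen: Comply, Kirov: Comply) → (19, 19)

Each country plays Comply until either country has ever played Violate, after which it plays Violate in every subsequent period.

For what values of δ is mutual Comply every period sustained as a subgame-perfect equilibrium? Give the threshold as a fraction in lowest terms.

9/20

Cooperation forever yields 19 each period: 19/(1−δ).
Deviating yields 28 once, then 8 forever: 28 + 8δ/(1−δ).
No profitable deviation requires 19/(1−δ) ≥ 28 + 8δ/(1−δ).
Multiplying by (1−δ): 19 ≥ 28(1−δ) + 8δ = 28 − 20δ.
So 20δ ≥ 9, i.e. δ ≥ 9/20.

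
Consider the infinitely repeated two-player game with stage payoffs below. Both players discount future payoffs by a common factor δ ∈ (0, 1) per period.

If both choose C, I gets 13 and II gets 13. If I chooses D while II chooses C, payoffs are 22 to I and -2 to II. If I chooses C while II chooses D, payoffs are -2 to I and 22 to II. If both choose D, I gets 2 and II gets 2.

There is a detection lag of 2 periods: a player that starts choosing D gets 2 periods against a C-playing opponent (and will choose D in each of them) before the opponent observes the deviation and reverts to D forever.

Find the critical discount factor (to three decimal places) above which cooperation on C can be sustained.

The best deviation is to choose D for all 2 undetected periods, earning 22 each, then 2 forever once detected.
Deviation value: 22(1−δ^2)/(1−δ) + 2δ^2/(1−δ); cooperation value: 13/(1−δ).
IC: 13 ≥ 22(1−δ^2) + 2δ^2 = 22 − 20δ^2.
So δ^2 ≥ 9/20, giving δ ≥ (9/20)^(1/2) ≈ 0.671.

0.671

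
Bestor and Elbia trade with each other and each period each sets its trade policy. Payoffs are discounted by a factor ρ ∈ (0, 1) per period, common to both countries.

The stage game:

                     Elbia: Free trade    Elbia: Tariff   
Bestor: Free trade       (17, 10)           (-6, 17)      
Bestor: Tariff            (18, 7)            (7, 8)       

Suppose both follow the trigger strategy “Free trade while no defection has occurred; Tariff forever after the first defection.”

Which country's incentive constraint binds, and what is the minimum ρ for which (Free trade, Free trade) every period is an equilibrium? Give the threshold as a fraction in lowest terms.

Bestor's threshold: (18−17)/(18−7) = 1/11.
Elbia's threshold: (17−10)/(17−8) = 7/9.
1/11 < 7/9, so Elbia binds and ρ* = 7/9.

Elbia; ρ ≥ 7/9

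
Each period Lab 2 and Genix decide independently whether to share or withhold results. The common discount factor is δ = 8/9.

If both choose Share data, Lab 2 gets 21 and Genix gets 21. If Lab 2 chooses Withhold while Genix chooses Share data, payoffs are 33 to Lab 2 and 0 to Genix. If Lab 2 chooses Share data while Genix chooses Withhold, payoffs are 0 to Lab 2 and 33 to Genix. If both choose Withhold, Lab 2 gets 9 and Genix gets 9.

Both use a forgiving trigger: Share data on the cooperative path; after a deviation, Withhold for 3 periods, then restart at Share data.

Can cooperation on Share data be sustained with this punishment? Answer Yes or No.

Yes

A one-shot deviation gives 33 now, then 9 for 3 periods, then back to 21.
Gain from deviating: (33−21) today; loss: (21−9) in each of the next 3 periods.
No-deviation condition: (21−9)(δ+…+δ^3) ≥ 33−21, i.e. δ+…+δ^3 ≥ 1.
At δ = 8/9: δ+…+δ^3 = 2.3813 ≥ 1.0000.
So cooperation is sustainable.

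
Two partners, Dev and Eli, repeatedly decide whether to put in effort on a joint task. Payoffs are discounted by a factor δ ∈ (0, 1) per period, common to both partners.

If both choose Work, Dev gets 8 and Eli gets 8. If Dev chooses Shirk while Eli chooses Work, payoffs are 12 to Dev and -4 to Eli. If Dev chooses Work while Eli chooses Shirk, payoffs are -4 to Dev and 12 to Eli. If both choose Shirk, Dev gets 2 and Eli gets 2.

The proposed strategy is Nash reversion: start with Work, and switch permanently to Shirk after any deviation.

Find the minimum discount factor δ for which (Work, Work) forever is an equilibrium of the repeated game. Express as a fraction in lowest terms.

8/(1−δ) ≥ 12 + 2δ/(1−δ)
8 ≥ 12 − 10δ
δ ≥ 4/10 = 2/5.

2/5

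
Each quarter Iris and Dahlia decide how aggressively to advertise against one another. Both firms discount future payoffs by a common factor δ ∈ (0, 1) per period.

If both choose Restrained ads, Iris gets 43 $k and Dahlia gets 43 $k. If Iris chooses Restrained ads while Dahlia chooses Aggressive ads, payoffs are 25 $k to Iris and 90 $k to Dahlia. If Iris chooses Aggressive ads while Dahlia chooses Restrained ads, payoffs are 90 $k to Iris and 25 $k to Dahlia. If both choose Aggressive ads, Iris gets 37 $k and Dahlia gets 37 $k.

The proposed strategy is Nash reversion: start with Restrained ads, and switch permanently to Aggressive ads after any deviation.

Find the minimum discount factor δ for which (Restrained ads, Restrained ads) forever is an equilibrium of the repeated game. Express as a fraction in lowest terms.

47/53

Under grim trigger the critical discount factor is (T−C)/(T−P) with T = 90, C = 43, P = 37.
δ* = (90−43)/(90−37) = 47/53.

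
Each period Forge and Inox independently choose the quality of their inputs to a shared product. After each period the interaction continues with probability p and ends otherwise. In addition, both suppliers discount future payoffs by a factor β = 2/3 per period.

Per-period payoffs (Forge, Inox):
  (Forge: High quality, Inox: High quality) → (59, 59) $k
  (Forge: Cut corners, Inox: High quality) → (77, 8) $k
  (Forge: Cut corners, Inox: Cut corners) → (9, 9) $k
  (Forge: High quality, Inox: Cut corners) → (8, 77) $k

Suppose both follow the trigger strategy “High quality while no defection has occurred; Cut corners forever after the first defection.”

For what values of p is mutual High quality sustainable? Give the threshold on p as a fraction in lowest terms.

27/68

With continuation probability p and discount β, the effective per-period discount factor is βp.
Grim-trigger IC: βp ≥ (77−59)/(77−9) = 9/34.
So p ≥ (9/34)/(2/3) = 27/68.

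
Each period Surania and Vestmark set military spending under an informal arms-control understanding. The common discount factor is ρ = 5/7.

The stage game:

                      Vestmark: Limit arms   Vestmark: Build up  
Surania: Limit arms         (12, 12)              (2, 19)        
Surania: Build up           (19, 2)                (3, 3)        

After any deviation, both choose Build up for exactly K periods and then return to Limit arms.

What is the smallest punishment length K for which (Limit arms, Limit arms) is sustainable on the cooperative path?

No profitable deviation requires (12−3)(ρ+…+ρ^K) ≥ 19−12, i.e. ρ+…+ρ^K ≥ 7/9 ≈ 0.7778.
With ρ = 5/7, the partial sums are K=1: 0.7143, K=2: 1.2245.
K = 2 is the first length at which the sum reaches 0.7778.

2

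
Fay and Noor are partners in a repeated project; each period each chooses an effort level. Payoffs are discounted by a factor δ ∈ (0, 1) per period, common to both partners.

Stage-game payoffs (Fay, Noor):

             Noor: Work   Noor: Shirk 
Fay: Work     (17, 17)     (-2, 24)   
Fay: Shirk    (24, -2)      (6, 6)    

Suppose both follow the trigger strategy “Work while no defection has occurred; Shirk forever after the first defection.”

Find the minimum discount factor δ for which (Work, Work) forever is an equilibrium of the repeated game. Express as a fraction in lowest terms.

One-period gain from deviating is 24 − 17 = 7. The loss is 17 − 6 = 11 in every subsequent period, with present value 11·δ/(1−δ).
Deviation is unprofitable when 11·δ/(1−δ) ≥ 7, i.e. δ/(1−δ) ≥ 7/11.
Equivalently δ ≥ 7/(7+11) = 7/18.

7/18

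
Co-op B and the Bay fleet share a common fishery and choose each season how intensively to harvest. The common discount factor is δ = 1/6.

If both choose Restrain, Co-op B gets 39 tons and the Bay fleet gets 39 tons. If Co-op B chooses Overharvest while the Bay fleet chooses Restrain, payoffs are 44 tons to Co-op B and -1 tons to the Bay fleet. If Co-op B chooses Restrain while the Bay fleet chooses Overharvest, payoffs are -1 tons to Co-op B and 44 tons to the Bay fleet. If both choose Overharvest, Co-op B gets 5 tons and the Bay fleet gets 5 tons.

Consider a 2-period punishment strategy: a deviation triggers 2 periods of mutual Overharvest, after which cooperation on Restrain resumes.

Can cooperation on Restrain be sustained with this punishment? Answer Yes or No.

Comparing payoff streams over the 3 periods until play realigns: cooperate → 39(1+δ+…+δ^2); deviate → 44 + 5(δ+…+δ^2).
Cooperation is sustained iff (39−5)(δ+…+δ^2) ≥ 44−39.
δ+…+δ^2 = 1/6·(1−(1/6)^2)/(1−1/6) = 0.1944, and (44−39)/(39−5) = 0.1471.
0.1944 ≥ 0.1471, so cooperation is sustainable.

Yes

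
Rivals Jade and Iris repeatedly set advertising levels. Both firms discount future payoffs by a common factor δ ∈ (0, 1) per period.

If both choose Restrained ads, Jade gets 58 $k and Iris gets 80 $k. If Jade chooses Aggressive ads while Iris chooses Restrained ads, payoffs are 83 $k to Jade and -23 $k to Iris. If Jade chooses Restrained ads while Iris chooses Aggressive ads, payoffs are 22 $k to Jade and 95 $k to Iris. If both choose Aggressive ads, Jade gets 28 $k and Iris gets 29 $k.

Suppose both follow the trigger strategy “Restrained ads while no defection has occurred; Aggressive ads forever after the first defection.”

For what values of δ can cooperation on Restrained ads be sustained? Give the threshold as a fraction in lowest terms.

Jade: cooperation gives 58 each period; deviation gives 83 once then 28 forever.
  58/(1−δ) ≥ 83 + 28δ/(1−δ) ⇒ δ ≥ 25/55 = 5/11.
Iris: cooperation gives 80 each period; deviation gives 95 once then 29 forever.
  δ ≥ 15/66 = 5/22.
Both must hold, so the binding constraint is Jade's: δ ≥ 5/11.

5/11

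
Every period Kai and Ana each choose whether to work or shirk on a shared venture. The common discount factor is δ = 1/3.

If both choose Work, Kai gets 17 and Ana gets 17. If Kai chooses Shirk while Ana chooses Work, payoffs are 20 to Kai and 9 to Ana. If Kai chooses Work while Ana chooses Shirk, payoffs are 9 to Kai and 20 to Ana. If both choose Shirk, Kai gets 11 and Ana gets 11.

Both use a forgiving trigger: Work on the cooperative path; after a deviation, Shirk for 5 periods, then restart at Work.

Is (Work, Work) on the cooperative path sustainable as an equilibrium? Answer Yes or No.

IC: δ+…+δ^5 ≥ (20−17)/(17−11) = 1/2.
At δ = 1/3: partial sum = 0.4979 < 0.5000. Cooperation not sustainable.

No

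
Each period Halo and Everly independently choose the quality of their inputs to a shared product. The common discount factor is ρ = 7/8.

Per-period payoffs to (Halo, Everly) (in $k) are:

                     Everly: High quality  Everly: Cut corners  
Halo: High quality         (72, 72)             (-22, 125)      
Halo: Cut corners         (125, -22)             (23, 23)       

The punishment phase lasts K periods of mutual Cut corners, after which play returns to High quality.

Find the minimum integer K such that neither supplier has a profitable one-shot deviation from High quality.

No profitable deviation requires (72−23)(ρ+…+ρ^K) ≥ 125−72, i.e. ρ+…+ρ^K ≥ 53/49 ≈ 1.0816.
With ρ = 7/8, the partial sums are K=1: 0.8750, K=2: 1.6406.
K = 2 is the first length at which the sum reaches 1.0816.

2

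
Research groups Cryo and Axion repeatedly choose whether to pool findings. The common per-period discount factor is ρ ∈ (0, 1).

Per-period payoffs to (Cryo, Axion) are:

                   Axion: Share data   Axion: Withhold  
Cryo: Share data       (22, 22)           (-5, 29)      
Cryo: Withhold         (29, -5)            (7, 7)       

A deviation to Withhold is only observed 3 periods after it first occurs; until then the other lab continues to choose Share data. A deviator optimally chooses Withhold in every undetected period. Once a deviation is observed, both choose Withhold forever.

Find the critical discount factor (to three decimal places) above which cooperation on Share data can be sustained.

0.683

The best deviation is to choose Withhold for all 3 undetected periods, earning 29 each, then 7 forever once detected.
Deviation value: 29(1−ρ^3)/(1−ρ) + 7ρ^3/(1−ρ); cooperation value: 22/(1−ρ).
IC: 22 ≥ 29(1−ρ^3) + 7ρ^3 = 29 − 22ρ^3.
So ρ^3 ≥ 7/22, giving ρ ≥ (7/22)^(1/3) ≈ 0.683.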